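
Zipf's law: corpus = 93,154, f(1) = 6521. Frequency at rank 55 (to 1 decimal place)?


Zipf's law: f(r) = f(1) / r
f(1) = 6521
f(55) = 6521 / 55
= 118.6 occurrences


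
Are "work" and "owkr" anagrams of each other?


Word 1: "work" → sorted: korw
Word 2: "owkr" → sorted: korw
Same letters? korw == korw
Anagram = Yes


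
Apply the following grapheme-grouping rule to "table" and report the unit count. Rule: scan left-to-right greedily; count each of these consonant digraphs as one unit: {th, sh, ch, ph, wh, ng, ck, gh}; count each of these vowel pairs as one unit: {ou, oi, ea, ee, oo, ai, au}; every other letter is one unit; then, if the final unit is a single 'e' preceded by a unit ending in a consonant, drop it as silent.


Word: "table" (5 letters)
Left-to-right scan:
  [1] 't' (letter)
  [2] 'a' (letter)
  [3] 'b' (letter)
  [4] 'l' (letter)
  [5] 'e' (letter)
Units from scan: 5
Final unit is 'e' after a consonant -> drop as silent (-1)
Sound units = 4 units


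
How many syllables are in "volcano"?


Word: "volcano"
Syllable breakdown: vol / ca / no
Counting: 3 parts
= 3 syllables


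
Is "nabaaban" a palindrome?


Word: "nabaaban"
Reversed: "nabaaban"
Forward == Backward? nabaaban == nabaaban
Palindrome = Yes


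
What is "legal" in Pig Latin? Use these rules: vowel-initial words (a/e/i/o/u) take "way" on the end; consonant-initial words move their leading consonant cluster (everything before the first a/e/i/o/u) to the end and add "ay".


Word: "legal"
Starts with consonant(s) → move to end, add 'ay'
Consonant cluster: "l"
Pig Latin = "egallay"


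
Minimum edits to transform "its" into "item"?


Word 1: "its" (length 3)
Word 2: "item" (length 4)
One optimal edit sequence (insert/delete/substitute each cost 1):
  1. keep 'i'
  2. keep 't'
  3. insert 'e'  (+1)
  4. substitute 's' -> 'm'  (+1)
Total edit operations: 2
Edit distance = 2


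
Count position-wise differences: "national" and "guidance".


Comparing character by character (same length = 8):
  Pos 0: 'n' vs 'g' !=
  Pos 1: 'a' vs 'u' !=
  Pos 2: 't' vs 'i' !=
  Pos 3: 'i' vs 'd' !=
  Pos 4: 'o' vs 'a' !=
  Pos 5: 'n' vs 'n' =
  Pos 6: 'a' vs 'c' !=
  Pos 7: 'l' vs 'e' !=
Hamming distance = 7


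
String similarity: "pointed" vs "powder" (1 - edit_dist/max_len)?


Word 1: "pointed" (length 7)
Word 2: "powder" (length 6)
One optimal edit sequence:
  1. keep 'p'
  2. keep 'o'
  3. delete 'i'  (+1)
  4. substitute 'n' -> 'w'  (+1)
  5. substitute 't' -> 'd'  (+1)
  6. keep 'e'
  7. substitute 'd' -> 'r'  (+1)
Edit distance = 4
Max length = max(7, 6) = 7
Similarity = 1 - 4/7
= 0.4286


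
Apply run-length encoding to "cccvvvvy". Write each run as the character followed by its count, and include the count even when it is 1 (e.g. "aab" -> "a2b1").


String: "cccvvvvy"
Scanning for consecutive runs:
  'c' x 3
  'v' x 4
  'y' x 1
RLE = "c3v4y1"


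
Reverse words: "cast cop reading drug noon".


Original: "cast cop reading drug noon"
Words (1..n): cast | cop | reading | drug | noon
Reversed (n..1): noon | drug | reading | cop | cast
Result = "noon drug reading cop cast"


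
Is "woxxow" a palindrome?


Word: "woxxow"
Reversed: "woxxow"
Forward == Backward? woxxow == woxxow
Palindrome = Yes


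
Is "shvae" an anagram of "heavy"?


Word 1: "heavy" → sorted: aehvy
Word 2: "shvae" → sorted: aehsv
Same letters? aehvy != aehsv
Anagram = No


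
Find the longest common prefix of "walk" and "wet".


Word 1: "walk"
Word 2: "wet"
Comparing from start:
  Pos 0: 'w' == 'w'
  Pos 1: 'a' != 'e' (stop)
LCP = "w" (length 1)


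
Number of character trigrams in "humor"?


Word: "humor" (length 5)
Number of 3-grams = length - 3 + 1 = 5 - 3 + 1
= 3


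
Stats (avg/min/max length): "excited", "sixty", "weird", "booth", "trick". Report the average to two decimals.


Lengths: "excited"=7, "sixty"=5, "weird"=5, "booth"=5, "trick"=5
Sum = 27, Count = 5
Average = 27/5 = 5.40
= avg=5.40, min=5, max=7


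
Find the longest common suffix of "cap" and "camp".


Word 1: "cap"
Word 2: "camp"
Comparing from end:
  Pos -1: 'p' == 'p'
  Pos -2: 'a' != 'm' (stop)
LCS = "p" (length 1)


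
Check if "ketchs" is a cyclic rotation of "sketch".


Word: "sketch", Candidate: "ketchs"
Method: check if candidate is substring of word+word
"sketchsketch" contains "ketchs"? Yes
Is rotation = Yes


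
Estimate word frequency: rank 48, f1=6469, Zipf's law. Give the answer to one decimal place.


Zipf's law: f(r) = f(1) / r
f(1) = 6469
f(48) = 6469 / 48
= 134.8 occurrences


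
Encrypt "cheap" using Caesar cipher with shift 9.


Word: "cheap"
Shift: 9
Each letter → (letter + shift) mod 26:
  'c' (2) + 9 = 11 → 'l'
  'h' (7) + 9 = 16 → 'q'
  'e' (4) + 9 = 13 → 'n'
  'a' (0) + 9 = 9 → 'j'
  'p' (15) + 9 = 24 → 'y'
Result = "lqnjy"


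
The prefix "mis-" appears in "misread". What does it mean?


Prefix: mis-
Example: misread (mis- + read)
Meaning = wrongly


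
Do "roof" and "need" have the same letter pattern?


Pattern of "roof": [0, 1, 1, 2]
Pattern of "need": [0, 1, 1, 2]
Patterns match
Same pattern = Yes


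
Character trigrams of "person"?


Word: "person" (length 6)
Number of trigrams = 6 - 3 + 1 = 4
  Position 0: "per"
  Position 1: "ers"
  Position 2: "rso"
  Position 3: "son"
Trigrams = "per", "ers", "rso", "son"


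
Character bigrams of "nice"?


Word: "nice" (length 4)
Number of bigrams = 4 - 2 + 1 = 3
  Position 0: "ni"
  Position 1: "ic"
  Position 2: "ce"
Bigrams = "ni", "ic", "ce"


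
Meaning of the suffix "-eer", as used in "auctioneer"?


Suffix: -eer
Example: auctioneer (auction + -eer)
Meaning = one who is concerned with


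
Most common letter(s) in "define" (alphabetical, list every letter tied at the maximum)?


Word: "define"
Letter counts:
  'd': 1
  'e': 2
  'f': 1
  'i': 1
  'n': 1
Maximum count = 2
Most frequent = 'e' (2 times each)


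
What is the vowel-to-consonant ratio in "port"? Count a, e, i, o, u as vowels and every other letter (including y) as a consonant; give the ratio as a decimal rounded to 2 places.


Word: "port"
Vowels (a,e,i,o,u): 1
Consonants: 3
Ratio = 1/3
= 0.33


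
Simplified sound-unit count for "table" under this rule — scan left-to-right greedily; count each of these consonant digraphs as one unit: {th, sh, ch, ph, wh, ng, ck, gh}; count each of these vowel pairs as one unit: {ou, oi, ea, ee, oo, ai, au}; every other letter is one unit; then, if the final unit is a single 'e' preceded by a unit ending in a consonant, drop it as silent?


Word: "table" (5 letters)
Left-to-right scan:
  1. 't' (letter)
  2. 'a' (letter)
  3. 'b' (letter)
  4. 'l' (letter)
  5. 'e' (letter)
Units from scan: 5
Final unit is 'e' after a consonant -> drop as silent (-1)
Sound units = 4 units


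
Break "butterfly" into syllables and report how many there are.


Word: "butterfly"
Syllable breakdown: but / ter / fly
Counting: 3 parts
= 3 syllables


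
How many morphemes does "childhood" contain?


Word: "childhood"
Morphemes: child | -hood
Each morpheme carries meaning
= 2 morphemes


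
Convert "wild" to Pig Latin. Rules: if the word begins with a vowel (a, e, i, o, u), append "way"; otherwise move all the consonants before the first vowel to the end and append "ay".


Word: "wild"
Starts with consonant(s) → move to end, add 'ay'
Consonant cluster: "w"
Pig Latin = "ildway"


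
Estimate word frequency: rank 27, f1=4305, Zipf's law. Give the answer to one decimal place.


Zipf's law: f(r) = f(1) / r
f(1) = 4305
f(27) = 4305 / 27
= 159.4 occurrences


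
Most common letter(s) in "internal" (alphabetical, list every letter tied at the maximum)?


Word: "internal"
Letter counts:
  'a': 1
  'e': 1
  'i': 1
  'l': 1
  'n': 2
  'r': 1
  't': 1
Maximum count = 2
Most frequent = 'n' (2 times each)


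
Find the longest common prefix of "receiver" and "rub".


Word 1: "receiver"
Word 2: "rub"
Comparing from start:
  Pos 0: 'r' == 'r'
  Pos 1: 'e' != 'u' (stop)
LCP = "r" (length 1)


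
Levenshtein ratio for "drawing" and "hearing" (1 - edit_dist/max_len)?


Word 1: "drawing" (length 7)
Word 2: "hearing" (length 7)
One optimal edit sequence:
  1. substitute 'd' -> 'h'  (+1)
  2. substitute 'r' -> 'e'  (+1)
  3. keep 'a'
  4. substitute 'w' -> 'r'  (+1)
  5. keep 'i'
  6. keep 'n'
  7. keep 'g'
Edit distance = 3
Max length = max(7, 7) = 7
Similarity = 1 - 3/7
= 0.5714


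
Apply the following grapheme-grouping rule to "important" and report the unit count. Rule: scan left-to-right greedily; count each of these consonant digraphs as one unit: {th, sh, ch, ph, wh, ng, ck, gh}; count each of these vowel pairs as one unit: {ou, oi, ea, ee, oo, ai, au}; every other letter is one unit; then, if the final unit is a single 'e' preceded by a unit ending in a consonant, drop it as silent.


Word: "important" (9 letters)
Left-to-right scan:
  [1] 'i' (letter)
  [2] 'm' (letter)
  [3] 'p' (letter)
  [4] 'o' (letter)
  [5] 'r' (letter)
  [6] 't' (letter)
  [7] 'a' (letter)
  [8] 'n' (letter)
  [9] 't' (letter)
Units from scan: 9
Sound units = 9 units


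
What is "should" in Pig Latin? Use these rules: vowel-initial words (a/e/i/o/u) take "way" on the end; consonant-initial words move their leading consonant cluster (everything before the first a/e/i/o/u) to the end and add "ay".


Word: "should"
Starts with consonant(s) → move to end, add 'ay'
Consonant cluster: "sh"
Pig Latin = "ouldshay"


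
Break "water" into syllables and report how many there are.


Word: "water"
Syllable breakdown: wa | ter
Counting: 2 parts
= 2 syllables


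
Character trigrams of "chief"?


Word: "chief" (length 5)
Number of trigrams = 5 - 3 + 1 = 3
  Position 0: "chi"
  Position 1: "hie"
  Position 2: "ief"
Trigrams = "chi", "hie", "ief"


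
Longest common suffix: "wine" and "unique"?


Word 1: "wine"
Word 2: "unique"
Comparing from end:
  Pos -1: 'e' == 'e'
  Pos -2: 'n' != 'u' (stop)
LCS = "e" (length 1)


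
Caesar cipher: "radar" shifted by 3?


Word: "radar"
Shift: 3
Each letter → (letter + shift) mod 26:
  'r' (17) + 3 = 20 → 'u'
  'a' (0) + 3 = 3 → 'd'
  'd' (3) + 3 = 6 → 'g'
  'a' (0) + 3 = 3 → 'd'
  'r' (17) + 3 = 20 → 'u'
Result = "udgdu"


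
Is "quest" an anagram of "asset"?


Word 1: "asset" → sorted: aesst
Word 2: "quest" → sorted: eqstu
Same letters? aesst != eqstu
Anagram = No


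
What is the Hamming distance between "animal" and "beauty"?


Comparing character by character (same length = 6):
  Pos 0: 'a' vs 'b' !=
  Pos 1: 'n' vs 'e' !=
  Pos 2: 'i' vs 'a' !=
  Pos 3: 'm' vs 'u' !=
  Pos 4: 'a' vs 't' !=
  Pos 5: 'l' vs 'y' !=
Hamming distance = 6


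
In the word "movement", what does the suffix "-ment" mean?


Suffix: -ment
Example: movement (move + -ment)
Meaning = result of action


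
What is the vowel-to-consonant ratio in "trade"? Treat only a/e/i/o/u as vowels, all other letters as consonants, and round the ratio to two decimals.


Word: "trade"
Vowels (a,e,i,o,u): 2
Consonants: 3
Ratio = 2/3
= 0.67


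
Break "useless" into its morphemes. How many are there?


Word: "useless"
Morphemes: use | -less
Each morpheme carries meaning
= 2 morphemes


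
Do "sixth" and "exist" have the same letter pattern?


Pattern of "sixth": [0, 1, 2, 3, 4]
Pattern of "exist": [0, 1, 2, 3, 4]
Patterns match
Same pattern = Yes


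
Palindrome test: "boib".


Word: "boib"
Reversed: "biob"
Forward == Backward? boib != biob
Palindrome = No


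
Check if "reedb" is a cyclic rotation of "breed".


Word: "breed", Candidate: "reedb"
Method: check if candidate is substring of word+word
"breedbreed" contains "reedb"? Yes
Is rotation = Yes


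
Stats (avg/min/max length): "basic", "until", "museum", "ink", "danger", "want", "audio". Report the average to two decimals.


Lengths: "basic"=5, "until"=5, "museum"=6, "ink"=3, "danger"=6, "want"=4, "audio"=5
Sum = 34, Count = 7
Average = 34/7 = 4.86
= avg=4.86, min=3, max=6


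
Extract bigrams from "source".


Word: "source" (length 6)
Number of bigrams = 6 - 2 + 1 = 5
  Position 0: "so"
  Position 1: "ou"
  Position 2: "ur"
  Position 3: "rc"
  Position 4: "ce"
Bigrams = "so", "ou", "ur", "rc", "ce"


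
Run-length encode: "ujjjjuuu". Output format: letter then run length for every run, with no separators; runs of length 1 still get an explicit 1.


String: "ujjjjuuu"
Scanning for consecutive runs:
  'u' x 1
  'j' x 4
  'u' x 3
RLE = "u1j4u3"


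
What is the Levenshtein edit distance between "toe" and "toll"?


Word 1: "toe" (length 3)
Word 2: "toll" (length 4)
One optimal edit sequence (insert/delete/substitute each cost 1):
  1. keep 't'
  2. keep 'o'
  3. insert 'l'  (+1)
  4. substitute 'e' -> 'l'  (+1)
Total edit operations: 2
Edit distance = 2


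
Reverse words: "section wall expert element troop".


Original: "section wall expert element troop"
Words (1..n): section | wall | expert | element | troop
Reversed (n..1): troop | element | expert | wall | section
Result = "troop element expert wall section"


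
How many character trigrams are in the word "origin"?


Word: "origin" (length 6)
Number of 3-grams = length - 3 + 1 = 6 - 3 + 1
= 4


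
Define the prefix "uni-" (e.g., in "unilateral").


Prefix: uni-
As in: unilateral -> uni- + lateral
Meaning = one


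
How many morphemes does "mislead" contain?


Word: "mislead"
Morphemes: mis- / lead
Each morpheme carries meaning
= 2 morphemes


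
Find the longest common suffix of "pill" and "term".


Word 1: "pill"
Word 2: "term"
Comparing from end:
  Pos -1: 'l' != 'm' (stop)
LCS = "" (length 0)


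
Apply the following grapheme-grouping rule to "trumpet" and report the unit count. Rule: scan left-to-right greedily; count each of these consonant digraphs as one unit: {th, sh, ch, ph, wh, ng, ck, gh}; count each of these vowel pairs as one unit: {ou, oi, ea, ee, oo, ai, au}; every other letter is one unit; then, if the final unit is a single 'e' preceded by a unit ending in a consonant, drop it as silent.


Word: "trumpet" (7 letters)
Left-to-right scan:
  [1] 't' (letter)
  [2] 'r' (letter)
  [3] 'u' (letter)
  [4] 'm' (letter)
  [5] 'p' (letter)
  [6] 'e' (letter)
  [7] 't' (letter)
Units from scan: 7
Sound units = 7 units


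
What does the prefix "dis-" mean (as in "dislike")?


Prefix: dis-
Example: dislike (dis- + like)
Meaning = not / opposite


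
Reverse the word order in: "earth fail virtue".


Original: "earth fail virtue"
Words (1..n): earth | fail | virtue
Reversed (n..1): virtue | fail | earth
Result = "virtue fail earth"


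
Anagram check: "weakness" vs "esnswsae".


Word 1: "weakness" → sorted: aeeknssw
Word 2: "esnswsae" → sorted: aeensssw
Same letters? aeeknssw != aeensssw
Anagram = No


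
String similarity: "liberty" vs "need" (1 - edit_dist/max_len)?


Word 1: "liberty" (length 7)
Word 2: "need" (length 4)
One optimal edit sequence:
  1. delete 'l'  (+1)
  2. delete 'i'  (+1)
  3. substitute 'b' -> 'n'  (+1)
  4. keep 'e'
  5. delete 'r'  (+1)
  6. substitute 't' -> 'e'  (+1)
  7. substitute 'y' -> 'd'  (+1)
Edit distance = 6
Max length = max(7, 4) = 7
Similarity = 1 - 6/7
= 0.1429


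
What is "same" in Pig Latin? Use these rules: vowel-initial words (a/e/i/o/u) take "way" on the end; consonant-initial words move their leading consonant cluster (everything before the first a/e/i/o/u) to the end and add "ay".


Word: "same"
Starts with consonant(s) → move to end, add 'ay'
Consonant cluster: "s"
Pig Latin = "amesay"


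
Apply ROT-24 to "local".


Word: "local"
Shift: 24
Each letter → (letter + shift) mod 26:
  'l' (11) + 24 = 9 → 'j'
  'o' (14) + 24 = 12 → 'm'
  'c' (2) + 24 = 0 → 'a'
  'a' (0) + 24 = 24 → 'y'
  'l' (11) + 24 = 9 → 'j'
Result = "jmayj"


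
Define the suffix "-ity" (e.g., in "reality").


Suffix: -ity
As in: reality -> real + -ity
Meaning = quality of


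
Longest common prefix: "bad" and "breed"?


Word 1: "bad"
Word 2: "breed"
Comparing from start:
  Pos 0: 'b' == 'b'
  Pos 1: 'a' != 'r' (stop)
LCP = "b" (length 1)


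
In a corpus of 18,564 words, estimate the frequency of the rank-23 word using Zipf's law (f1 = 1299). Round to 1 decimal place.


Zipf's law: f(r) = f(1) / r
f(1) = 1299
f(23) = 1299 / 23
= 56.5 occurrences


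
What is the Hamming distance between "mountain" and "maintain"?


Comparing character by character (same length = 8):
  Pos 0: 'm' vs 'm' =
  Pos 1: 'o' vs 'a' !=
  Pos 2: 'u' vs 'i' !=
  Pos 3: 'n' vs 'n' =
  Pos 4: 't' vs 't' =
  Pos 5: 'a' vs 'a' =
  Pos 6: 'i' vs 'i' =
  Pos 7: 'n' vs 'n' =
Hamming distance = 2


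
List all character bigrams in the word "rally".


Word: "rally" (length 5)
Number of bigrams = 5 - 2 + 1 = 4
  Position 0: "ra"
  Position 1: "al"
  Position 2: "ll"
  Position 3: "ly"
Bigrams = "ra", "al", "ll", "ly"


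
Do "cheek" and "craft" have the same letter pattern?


Pattern of "cheek": [0, 1, 2, 2, 3]
Pattern of "craft": [0, 1, 2, 3, 4]
Patterns do not match
Same pattern = No


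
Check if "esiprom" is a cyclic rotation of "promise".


Word: "promise", Candidate: "esiprom"
Method: check if candidate is substring of word+word
"promisepromise" contains "esiprom"? No
Is rotation = No


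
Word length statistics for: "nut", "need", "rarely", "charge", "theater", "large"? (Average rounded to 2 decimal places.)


Lengths: "nut"=3, "need"=4, "rarely"=6, "charge"=6, "theater"=7, "large"=5
Sum = 31, Count = 6
Average = 31/6 = 5.17
= avg=5.17, min=3, max=7


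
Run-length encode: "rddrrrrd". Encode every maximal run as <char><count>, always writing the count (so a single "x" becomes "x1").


String: "rddrrrrd"
Scanning for consecutive runs:
  'r' x 1
  'd' x 2
  'r' x 4
  'd' x 1
RLE = "r1d2r4d1"


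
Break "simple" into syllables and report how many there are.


Word: "simple"
Syllable breakdown: sim | ple
Counting: 2 parts
= 2 syllables


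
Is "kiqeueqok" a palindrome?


Word: "kiqeueqok"
Reversed: "koqeueqik"
Forward == Backward? kiqeueqok != koqeueqik
Palindrome = No


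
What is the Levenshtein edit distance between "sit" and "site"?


Word 1: "sit" (length 3)
Word 2: "site" (length 4)
One optimal edit sequence (insert/delete/substitute each cost 1):
  1. keep 's'
  2. keep 'i'
  3. keep 't'
  4. insert 'e'  (+1)
Total edit operations: 1
Edit distance = 1


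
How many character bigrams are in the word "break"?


Word: "break" (length 5)
Number of 2-grams = length - 2 + 1 = 5 - 2 + 1
= 4


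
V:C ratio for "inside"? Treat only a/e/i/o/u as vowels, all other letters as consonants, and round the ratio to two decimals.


Word: "inside"
Vowels (a,e,i,o,u): 3
Consonants: 3
Ratio = 3/3
= 1.00


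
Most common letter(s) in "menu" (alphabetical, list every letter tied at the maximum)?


Word: "menu"
Letter counts:
  'e': 1
  'm': 1
  'n': 1
  'u': 1
Maximum count = 1
Most frequent = 'e', 'm', 'n', 'u' (1 time each)


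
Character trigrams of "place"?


Word: "place" (length 5)
Number of trigrams = 5 - 3 + 1 = 3
  Position 0: "pla"
  Position 1: "lac"
  Position 2: "ace"
Trigrams = "pla", "lac", "ace"


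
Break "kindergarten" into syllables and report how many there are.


Word: "kindergarten"
Syllable breakdown: kin · der · gar · ten
Counting: 4 parts
= 4 syllables


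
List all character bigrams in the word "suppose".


Word: "suppose" (length 7)
Number of bigrams = 7 - 2 + 1 = 6
  Position 0: "su"
  Position 1: "up"
  Position 2: "pp"
  Position 3: "po"
  Position 4: "os"
  Position 5: "se"
Bigrams = "su", "up", "pp", "po", "os", "se"


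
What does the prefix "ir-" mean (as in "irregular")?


Prefix: ir-
Example: irregular (ir- + regular)
Meaning = not


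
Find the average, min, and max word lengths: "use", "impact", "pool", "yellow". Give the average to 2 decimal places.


Lengths: "use"=3, "impact"=6, "pool"=4, "yellow"=6
Sum = 19, Count = 4
Average = 19/4 = 4.75
= avg=4.75, min=3, max=6


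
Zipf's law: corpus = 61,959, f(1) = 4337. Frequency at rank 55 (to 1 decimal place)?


Zipf's law: f(r) = f(1) / r
f(1) = 4337
f(55) = 4337 / 55
= 78.9 occurrences


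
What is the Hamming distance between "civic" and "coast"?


Comparing character by character (same length = 5):
  Pos 0: 'c' vs 'c' =
  Pos 1: 'i' vs 'o' !=
  Pos 2: 'v' vs 'a' !=
  Pos 3: 'i' vs 's' !=
  Pos 4: 'c' vs 't' !=
Hamming distance = 4


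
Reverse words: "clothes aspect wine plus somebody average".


Original: "clothes aspect wine plus somebody average"
Words (1..n): clothes | aspect | wine | plus | somebody | average
Reversed (n..1): average | somebody | plus | wine | aspect | clothes
Result = "average somebody plus wine aspect clothes"


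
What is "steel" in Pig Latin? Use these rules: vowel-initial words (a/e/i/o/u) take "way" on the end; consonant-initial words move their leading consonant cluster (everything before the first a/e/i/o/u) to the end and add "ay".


Word: "steel"
Starts with consonant(s) → move to end, add 'ay'
Consonant cluster: "st"
Pig Latin = "eelstay"


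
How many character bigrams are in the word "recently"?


Word: "recently" (length 8)
Number of 2-grams = length - 2 + 1 = 8 - 2 + 1
= 7


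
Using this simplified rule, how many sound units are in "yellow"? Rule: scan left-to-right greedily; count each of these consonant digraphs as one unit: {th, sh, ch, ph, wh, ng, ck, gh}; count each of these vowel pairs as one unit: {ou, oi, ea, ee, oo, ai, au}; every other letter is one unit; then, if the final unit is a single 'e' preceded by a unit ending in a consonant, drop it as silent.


Word: "yellow" (6 letters)
Left-to-right scan:
  [1] 'y' (letter)
  [2] 'e' (letter)
  [3] 'l' (letter)
  [4] 'l' (letter)
  [5] 'o' (letter)
  [6] 'w' (letter)
Units from scan: 6
Sound units = 6 units


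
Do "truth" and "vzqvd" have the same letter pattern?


Pattern of "truth": [0, 1, 2, 0, 3]
Pattern of "vzqvd": [0, 1, 2, 0, 3]
Patterns match
Same pattern = Yes


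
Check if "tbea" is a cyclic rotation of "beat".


Word: "beat", Candidate: "tbea"
Method: check if candidate is substring of word+word
"beatbeat" contains "tbea"? Yes
Is rotation = Yes


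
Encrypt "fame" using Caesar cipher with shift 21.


Word: "fame"
Shift: 21
Each letter → (letter + shift) mod 26:
  'f' (5) + 21 = 0 → 'a'
  'a' (0) + 21 = 21 → 'v'
  'm' (12) + 21 = 7 → 'h'
  'e' (4) + 21 = 25 → 'z'
Result = "avhz"


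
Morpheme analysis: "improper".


Word: "improper"
Morphemes: im- | proper
Each morpheme carries meaning
= 2 morphemes


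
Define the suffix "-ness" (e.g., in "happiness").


Suffix: -ness
Example: happiness (happy + -ness, with a spelling change)
Meaning = state of being


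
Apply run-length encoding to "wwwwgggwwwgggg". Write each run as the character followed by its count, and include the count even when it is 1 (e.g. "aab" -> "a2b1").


String: "wwwwgggwwwgggg"
Scanning for consecutive runs:
  'w' x 4
  'g' x 3
  'w' x 3
  'g' x 4
RLE = "w4g3w3g4"


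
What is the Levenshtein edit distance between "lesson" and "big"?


Word 1: "lesson" (length 6)
Word 2: "big" (length 3)
One optimal edit sequence (insert/delete/substitute each cost 1):
  1. delete 'l'  (+1)
  2. delete 'e'  (+1)
  3. delete 's'  (+1)
  4. substitute 's' -> 'b'  (+1)
  5. substitute 'o' -> 'i'  (+1)
  6. substitute 'n' -> 'g'  (+1)
Total edit operations: 6
Edit distance = 6


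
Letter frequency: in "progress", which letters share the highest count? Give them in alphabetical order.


Word: "progress"
Letter counts:
  'e': 1
  'g': 1
  'o': 1
  'p': 1
  'r': 2
  's': 2
Maximum count = 2
Most frequent = 'r', 's' (2 times each)


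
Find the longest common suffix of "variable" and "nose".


Word 1: "variable"
Word 2: "nose"
Comparing from end:
  Pos -1: 'e' == 'e'
  Pos -2: 'l' != 's' (stop)
LCS = "e" (length 1)


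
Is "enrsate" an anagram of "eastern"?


Word 1: "eastern" → sorted: aeenrst
Word 2: "enrsate" → sorted: aeenrst
Same letters? aeenrst == aeenrst
Anagram = Yes


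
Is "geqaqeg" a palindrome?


Word: "geqaqeg"
Reversed: "geqaqeg"
Forward == Backward? geqaqeg == geqaqeg
Palindrome = Yes


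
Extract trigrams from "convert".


Word: "convert" (length 7)
Number of trigrams = 7 - 3 + 1 = 5
  Position 0: "con"
  Position 1: "onv"
  Position 2: "nve"
  Position 3: "ver"
  Position 4: "ert"
Trigrams = "con", "onv", "nve", "ver", "ert"


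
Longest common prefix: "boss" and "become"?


Word 1: "boss"
Word 2: "become"
Comparing from start:
  Pos 0: 'b' == 'b'
  Pos 1: 'o' != 'e' (stop)
LCP = "b" (length 1)


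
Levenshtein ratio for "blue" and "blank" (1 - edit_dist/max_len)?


Word 1: "blue" (length 4)
Word 2: "blank" (length 5)
One optimal edit sequence:
  1. keep 'b'
  2. keep 'l'
  3. insert 'a'  (+1)
  4. substitute 'u' -> 'n'  (+1)
  5. substitute 'e' -> 'k'  (+1)
Edit distance = 3
Max length = max(4, 5) = 5
Similarity = 1 - 3/5
= 0.4000


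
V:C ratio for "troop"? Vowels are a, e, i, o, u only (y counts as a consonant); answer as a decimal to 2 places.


Word: "troop"
Vowels (a,e,i,o,u): 2
Consonants: 3
Ratio = 2/3
= 0.67


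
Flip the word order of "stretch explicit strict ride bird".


Original: "stretch explicit strict ride bird"
Words (1..n): stretch | explicit | strict | ride | bird
Reversed (n..1): bird | ride | strict | explicit | stretch
Result = "bird ride strict explicit stretch"


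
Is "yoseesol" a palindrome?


Word: "yoseesol"
Reversed: "loseesoy"
Forward == Backward? yoseesol != loseesoy
Palindrome = No


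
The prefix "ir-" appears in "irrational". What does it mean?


Prefix: ir-
Example: irrational (ir- + rational)
Meaning = not


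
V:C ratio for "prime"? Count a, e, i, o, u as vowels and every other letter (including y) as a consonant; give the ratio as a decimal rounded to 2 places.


Word: "prime"
Vowels (a,e,i,o,u): 2
Consonants: 3
Ratio = 2/3
= 0.67


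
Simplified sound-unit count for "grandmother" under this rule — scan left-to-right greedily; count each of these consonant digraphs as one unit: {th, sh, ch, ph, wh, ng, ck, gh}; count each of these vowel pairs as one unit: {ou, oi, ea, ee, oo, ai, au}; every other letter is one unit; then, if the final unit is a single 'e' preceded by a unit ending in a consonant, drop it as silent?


Word: "grandmother" (11 letters)
Left-to-right scan:
  [1] 'g' (letter)
  [2] 'r' (letter)
  [3] 'a' (letter)
  [4] 'n' (letter)
  [5] 'd' (letter)
  [6] 'm' (letter)
  [7] 'o' (letter)
  [8] 'th' (digraph)
  [9] 'e' (letter)
  [10] 'r' (letter)
Units from scan: 10
Sound units = 10 units


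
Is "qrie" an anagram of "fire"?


Word 1: "fire" → sorted: efir
Word 2: "qrie" → sorted: eiqr
Same letters? efir != eiqr
Anagram = No


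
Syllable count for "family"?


Word: "family"
Syllable breakdown: fam / i / ly
Counting: 3 parts
= 3 syllables


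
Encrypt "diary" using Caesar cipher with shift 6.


Word: "diary"
Shift: 6
Each letter → (letter + shift) mod 26:
  'd' (3) + 6 = 9 → 'j'
  'i' (8) + 6 = 14 → 'o'
  'a' (0) + 6 = 6 → 'g'
  'r' (17) + 6 = 23 → 'x'
  'y' (24) + 6 = 4 → 'e'
Result = "jogxe"


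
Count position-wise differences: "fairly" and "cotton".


Comparing character by character (same length = 6):
  Pos 0: 'f' vs 'c' !=
  Pos 1: 'a' vs 'o' !=
  Pos 2: 'i' vs 't' !=
  Pos 3: 'r' vs 't' !=
  Pos 4: 'l' vs 'o' !=
  Pos 5: 'y' vs 'n' !=
Hamming distance = 6


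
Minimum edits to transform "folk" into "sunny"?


Word 1: "folk" (length 4)
Word 2: "sunny" (length 5)
One optimal edit sequence (insert/delete/substitute each cost 1):
  1. insert 's'  (+1)
  2. substitute 'f' -> 'u'  (+1)
  3. substitute 'o' -> 'n'  (+1)
  4. substitute 'l' -> 'n'  (+1)
  5. substitute 'k' -> 'y'  (+1)
Total edit operations: 5
Edit distance = 5


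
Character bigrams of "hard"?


Word: "hard" (length 4)
Number of bigrams = 4 - 2 + 1 = 3
  Position 0: "ha"
  Position 1: "ar"
  Position 2: "rd"
Bigrams = "ha", "ar", "rd"


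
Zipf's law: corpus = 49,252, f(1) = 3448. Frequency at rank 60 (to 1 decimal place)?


Zipf's law: f(r) = f(1) / r
f(1) = 3448
f(60) = 3448 / 60
= 57.5 occurrences


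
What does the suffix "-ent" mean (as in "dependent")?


Suffix: -ent
As in: dependent -> depend + -ent
Meaning = one who / that which


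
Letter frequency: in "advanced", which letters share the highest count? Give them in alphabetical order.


Word: "advanced"
Letter counts:
  'a': 2
  'c': 1
  'd': 2
  'e': 1
  'n': 1
  'v': 1
Maximum count = 2
Most frequent = 'a', 'd' (2 times each)


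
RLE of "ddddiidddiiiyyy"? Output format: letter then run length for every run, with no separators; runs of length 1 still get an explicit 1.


String: "ddddiidddiiiyyy"
Scanning for consecutive runs:
  'd' x 4
  'i' x 2
  'd' x 3
  'i' x 3
  'y' x 3
RLE = "d4i2d3i3y3"


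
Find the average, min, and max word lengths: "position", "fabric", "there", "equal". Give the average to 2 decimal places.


Lengths: "position"=8, "fabric"=6, "there"=5, "equal"=5
Sum = 24, Count = 4
Average = 24/4 = 6.00
= avg=6.00, min=5, max=8


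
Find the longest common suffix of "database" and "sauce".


Word 1: "database"
Word 2: "sauce"
Comparing from end:
  Pos -1: 'e' == 'e'
  Pos -2: 's' != 'c' (stop)
LCS = "e" (length 1)


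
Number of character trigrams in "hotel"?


Word: "hotel" (length 5)
Number of 3-grams = length - 3 + 1 = 5 - 3 + 1
= 3


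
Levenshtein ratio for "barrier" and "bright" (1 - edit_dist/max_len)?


Word 1: "barrier" (length 7)
Word 2: "bright" (length 6)
One optimal edit sequence:
  1. keep 'b'
  2. delete 'a'  (+1)
  3. keep 'r'
  4. substitute 'r' -> 'i'  (+1)
  5. substitute 'i' -> 'g'  (+1)
  6. substitute 'e' -> 'h'  (+1)
  7. substitute 'r' -> 't'  (+1)
Edit distance = 5
Max length = max(7, 6) = 7
Similarity = 1 - 5/7
= 0.2857


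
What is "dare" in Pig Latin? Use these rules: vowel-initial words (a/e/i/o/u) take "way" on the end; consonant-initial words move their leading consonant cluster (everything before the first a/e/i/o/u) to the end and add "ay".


Word: "dare"
Starts with consonant(s) → move to end, add 'ay'
Consonant cluster: "d"
Pig Latin = "areday"


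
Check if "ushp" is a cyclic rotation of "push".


Word: "push", Candidate: "ushp"
Method: check if candidate is substring of word+word
"pushpush" contains "ushp"? Yes
Is rotation = Yes


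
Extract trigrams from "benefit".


Word: "benefit" (length 7)
Number of trigrams = 7 - 3 + 1 = 5
  Position 0: "ben"
  Position 1: "ene"
  Position 2: "nef"
  Position 3: "efi"
  Position 4: "fit"
Trigrams = "ben", "ene", "nef", "efi", "fit"


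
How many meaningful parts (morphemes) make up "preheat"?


Word: "preheat"
Morphemes: pre- + heat
Each morpheme carries meaning
= 2 morphemes


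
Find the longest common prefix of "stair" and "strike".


Word 1: "stair"
Word 2: "strike"
Comparing from start:
  Pos 0: 's' == 's'
  Pos 1: 't' == 't'
  Pos 2: 'a' != 'r' (stop)
LCP = "st" (length 2)


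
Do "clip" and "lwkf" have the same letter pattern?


Pattern of "clip": [0, 1, 2, 3]
Pattern of "lwkf": [0, 1, 2, 3]
Patterns match
Same pattern = Yes


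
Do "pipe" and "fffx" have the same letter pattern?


Pattern of "pipe": [0, 1, 0, 2]
Pattern of "fffx": [0, 0, 0, 1]
Patterns do not match
Same pattern = No


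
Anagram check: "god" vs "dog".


Word 1: "god" → sorted: dgo
Word 2: "dog" → sorted: dgo
Same letters? dgo == dgo
Anagram = Yes


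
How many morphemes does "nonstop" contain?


Word: "nonstop"
Morphemes: non- / stop
Each morpheme carries meaning
= 2 morphemes


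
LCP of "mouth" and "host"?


Word 1: "mouth"
Word 2: "host"
Comparing from start:
  Pos 0: 'm' != 'h' (stop)
LCP = "" (length 0)


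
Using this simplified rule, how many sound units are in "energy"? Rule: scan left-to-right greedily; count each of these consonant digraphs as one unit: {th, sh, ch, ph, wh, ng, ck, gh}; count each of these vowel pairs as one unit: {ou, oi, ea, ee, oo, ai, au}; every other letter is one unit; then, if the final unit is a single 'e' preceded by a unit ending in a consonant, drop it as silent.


Word: "energy" (6 letters)
Left-to-right scan:
  (1) 'e' (letter)
  (2) 'n' (letter)
  (3) 'e' (letter)
  (4) 'r' (letter)
  (5) 'g' (letter)
  (6) 'y' (letter)
Units from scan: 6
Sound units = 6 units


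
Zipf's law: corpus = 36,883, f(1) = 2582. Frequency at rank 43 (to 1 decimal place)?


Zipf's law: f(r) = f(1) / r
f(1) = 2582
f(43) = 2582 / 43
= 60.0 occurrences


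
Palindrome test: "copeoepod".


Word: "copeoepod"
Reversed: "dopeoepoc"
Forward == Backward? copeoepod != dopeoepoc
Palindrome = No


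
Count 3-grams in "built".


Word: "built" (length 5)
Number of 3-grams = length - 3 + 1 = 5 - 3 + 1
= 3


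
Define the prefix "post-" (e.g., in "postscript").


Prefix: post-
Example: postscript (post- + script)
Meaning = after


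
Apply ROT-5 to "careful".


Word: "careful"
Shift: 5
Each letter → (letter + shift) mod 26:
  'c' (2) + 5 = 7 → 'h'
  'a' (0) + 5 = 5 → 'f'
  'r' (17) + 5 = 22 → 'w'
  'e' (4) + 5 = 9 → 'j'
  'f' (5) + 5 = 10 → 'k'
  'u' (20) + 5 = 25 → 'z'
  'l' (11) + 5 = 16 → 'q'
Result = "hfwjkzq"


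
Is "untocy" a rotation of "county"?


Word: "county", Candidate: "untocy"
Method: check if candidate is substring of word+word
"countycounty" contains "untocy"? No
Is rotation = No


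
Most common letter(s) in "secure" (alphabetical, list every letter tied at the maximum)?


Word: "secure"
Letter counts:
  'c': 1
  'e': 2
  'r': 1
  's': 1
  'u': 1
Maximum count = 2
Most frequent = 'e' (2 times each)


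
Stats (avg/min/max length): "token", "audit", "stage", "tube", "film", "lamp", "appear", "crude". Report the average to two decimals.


Lengths: "token"=5, "audit"=5, "stage"=5, "tube"=4, "film"=4, "lamp"=4, "appear"=6, "crude"=5
Sum = 38, Count = 8
Average = 38/8 = 4.75
= avg=4.75, min=4, max=6


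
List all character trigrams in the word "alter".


Word: "alter" (length 5)
Number of trigrams = 5 - 3 + 1 = 3
  Position 0: "alt"
  Position 1: "lte"
  Position 2: "ter"
Trigrams = "alt", "lte", "ter"


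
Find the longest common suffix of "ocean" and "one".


Word 1: "ocean"
Word 2: "one"
Comparing from end:
  Pos -1: 'n' != 'e' (stop)
LCS = "" (length 0)


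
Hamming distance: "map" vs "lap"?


Comparing character by character (same length = 3):
  Pos 0: 'm' vs 'l' !=
  Pos 1: 'a' vs 'a' =
  Pos 2: 'p' vs 'p' =
Hamming distance = 1


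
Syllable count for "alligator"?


Word: "alligator"
Syllable breakdown: al / li / ga / tor
Counting: 4 parts
= 4 syllables


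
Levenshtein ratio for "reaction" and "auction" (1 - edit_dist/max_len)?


Word 1: "reaction" (length 8)
Word 2: "auction" (length 7)
One optimal edit sequence:
  1. delete 'r'  (+1)
  2. substitute 'e' -> 'a'  (+1)
  3. substitute 'a' -> 'u'  (+1)
  4. keep 'c'
  5. keep 't'
  6. keep 'i'
  7. keep 'o'
  8. keep 'n'
Edit distance = 3
Max length = max(8, 7) = 8
Similarity = 1 - 3/8
= 0.6250


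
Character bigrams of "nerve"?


Word: "nerve" (length 5)
Number of bigrams = 5 - 2 + 1 = 4
  Position 0: "ne"
  Position 1: "er"
  Position 2: "rv"
  Position 3: "ve"
Bigrams = "ne", "er", "rv", "ve"


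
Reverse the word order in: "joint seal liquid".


Original: "joint seal liquid"
Words (1..n): joint | seal | liquid
Reversed (n..1): liquid | seal | joint
Result = "liquid seal joint"


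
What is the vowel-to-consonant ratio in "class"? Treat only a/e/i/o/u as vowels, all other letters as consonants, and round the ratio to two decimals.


Word: "class"
Vowels (a,e,i,o,u): 1
Consonants: 4
Ratio = 1/4
= 0.25


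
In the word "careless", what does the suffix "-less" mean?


Suffix: -less
Example: careless = care + -less
Meaning = without


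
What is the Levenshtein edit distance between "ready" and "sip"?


Word 1: "ready" (length 5)
Word 2: "sip" (length 3)
One optimal edit sequence (insert/delete/substitute each cost 1):
  1. delete 'r'  (+1)
  2. delete 'e'  (+1)
  3. substitute 'a' -> 's'  (+1)
  4. substitute 'd' -> 'i'  (+1)
  5. substitute 'y' -> 'p'  (+1)
Total edit operations: 5
Edit distance = 5


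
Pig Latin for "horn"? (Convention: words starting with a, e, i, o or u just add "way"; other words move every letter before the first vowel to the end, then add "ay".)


Word: "horn"
Starts with consonant(s) → move to end, add 'ay'
Consonant cluster: "h"
Pig Latin = "ornhay"


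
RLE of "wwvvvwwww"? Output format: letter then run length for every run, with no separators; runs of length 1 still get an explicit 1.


String: "wwvvvwwww"
Scanning for consecutive runs:
  'w' x 2
  'v' x 3
  'w' x 4
RLE = "w2v3w4"


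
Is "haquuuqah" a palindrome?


Word: "haquuuqah"
Reversed: "haquuuqah"
Forward == Backward? haquuuqah == haquuuqah
Palindrome = Yes


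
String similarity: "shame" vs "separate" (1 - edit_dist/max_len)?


Word 1: "shame" (length 5)
Word 2: "separate" (length 8)
One optimal edit sequence:
  1. keep 's'
  2. insert 'e'  (+1)
  3. insert 'p'  (+1)
  4. insert 'a'  (+1)
  5. substitute 'h' -> 'r'  (+1)
  6. keep 'a'
  7. substitute 'm' -> 't'  (+1)
  8. keep 'e'
Edit distance = 5
Max length = max(5, 8) = 8
Similarity = 1 - 5/8
= 0.3750


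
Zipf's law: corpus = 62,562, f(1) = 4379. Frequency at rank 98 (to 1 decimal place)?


Zipf's law: f(r) = f(1) / r
f(1) = 4379
f(98) = 4379 / 98
= 44.7 occurrences


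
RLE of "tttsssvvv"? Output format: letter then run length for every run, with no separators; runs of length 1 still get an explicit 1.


String: "tttsssvvv"
Scanning for consecutive runs:
  't' x 3
  's' x 3
  'v' x 3
RLE = "t3s3v3"


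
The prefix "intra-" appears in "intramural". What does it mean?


Prefix: intra-
As in: intramural -> intra- + mural
Meaning = within


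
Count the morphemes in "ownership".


Word: "ownership"
Morphemes: own / -er / -ship
Each morpheme carries meaning
= 3 morphemes


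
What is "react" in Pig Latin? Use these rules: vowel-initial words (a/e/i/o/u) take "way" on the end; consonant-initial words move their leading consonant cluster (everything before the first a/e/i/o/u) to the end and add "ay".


Word: "react"
Starts with consonant(s) → move to end, add 'ay'
Consonant cluster: "r"
Pig Latin = "eactray"


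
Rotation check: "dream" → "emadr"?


Word: "dream", Candidate: "emadr"
Method: check if candidate is substring of word+word
"dreamdream" contains "emadr"? No
Is rotation = No


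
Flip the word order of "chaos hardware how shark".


Original: "chaos hardware how shark"
Words (1..n): chaos | hardware | how | shark
Reversed (n..1): shark | how | hardware | chaos
Result = "shark how hardware chaos"


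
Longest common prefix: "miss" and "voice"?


Word 1: "miss"
Word 2: "voice"
Comparing from start:
  Pos 0: 'm' != 'v' (stop)
LCP = "" (length 0)


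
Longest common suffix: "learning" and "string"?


Word 1: "learning"
Word 2: "string"
Comparing from end:
  Pos -1: 'g' == 'g'
  Pos -2: 'n' == 'n'
  Pos -3: 'i' == 'i'
  Pos -4: 'n' != 'r' (stop)
LCS = "ing" (length 3)


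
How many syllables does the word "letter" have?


Word: "letter"
Syllable breakdown: let | ter
Counting: 2 parts
= 2 syllables


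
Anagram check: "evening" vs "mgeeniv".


Word 1: "evening" → sorted: eeginnv
Word 2: "mgeeniv" → sorted: eegimnv
Same letters? eeginnv != eegimnv
Anagram = No


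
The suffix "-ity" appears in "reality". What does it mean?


Suffix: -ity
Example: reality = real + -ity
Meaning = quality of
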